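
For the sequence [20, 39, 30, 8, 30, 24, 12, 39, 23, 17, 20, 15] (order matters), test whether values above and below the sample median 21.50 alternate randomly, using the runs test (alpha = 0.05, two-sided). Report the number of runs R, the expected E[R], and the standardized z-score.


Step 1: Compute median = 21.50; label A = above, B = below.
Labels in order: BAABAABAABBB  (n_A = 6, n_B = 6)
Step 2: Count runs R = 7.
Step 3: Under H0 (random ordering), E[R] = 2*n_A*n_B/(n_A+n_B) + 1 = 2*6*6/12 + 1 = 7.0000.
        Var[R] = 2*n_A*n_B*(2*n_A*n_B - n_A - n_B) / ((n_A+n_B)^2 * (n_A+n_B-1)) = 4320/1584 = 2.7273.
        SD[R] = 1.6514.
Step 4: R = E[R], so z = 0 with no continuity correction.
Step 5: Two-sided p-value via normal approximation = 2*(1 - Phi(|z|)) = 1.000000.
Step 6: alpha = 0.05. fail to reject H0.

R = 7, z = 0.0000, p = 1.000000, fail to reject H0.


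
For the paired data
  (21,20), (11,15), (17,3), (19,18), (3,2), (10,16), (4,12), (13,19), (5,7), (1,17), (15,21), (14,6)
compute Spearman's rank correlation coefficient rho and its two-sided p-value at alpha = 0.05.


Step 1: Rank x and y separately (midranks; no ties here).
rank(x): 21->12, 11->6, 17->10, 19->11, 3->2, 10->5, 4->3, 13->7, 5->4, 1->1, 15->9, 14->8
rank(y): 20->11, 15->6, 3->2, 18->9, 2->1, 16->7, 12->5, 19->10, 7->4, 17->8, 21->12, 6->3
Step 2: d_i = R_x(i) - R_y(i); compute d_i^2.
  (12-11)^2=1, (6-6)^2=0, (10-2)^2=64, (11-9)^2=4, (2-1)^2=1, (5-7)^2=4, (3-5)^2=4, (7-10)^2=9, (4-4)^2=0, (1-8)^2=49, (9-12)^2=9, (8-3)^2=25
sum(d^2) = 170.
Step 3: rho = 1 - 6*170 / (12*(12^2 - 1)) = 1 - 1020/1716 = 0.405594.
Step 4: Under H0, t = rho * sqrt((n-2)/(1-rho^2)) = 1.4032 ~ t(10).
Step 5: Two-sided p-value from the t-distribution with 10 df = 0.190836.
Step 6: alpha = 0.05. fail to reject H0.

rho = 0.4056, p = 0.190836, fail to reject H0 at alpha = 0.05.


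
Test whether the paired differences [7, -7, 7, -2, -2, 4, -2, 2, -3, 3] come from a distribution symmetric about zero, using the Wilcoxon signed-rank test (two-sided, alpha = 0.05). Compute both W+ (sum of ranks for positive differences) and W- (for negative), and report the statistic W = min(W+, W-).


Step 1: Drop any zero differences (none here) and take |d_i|.
|d| = [7, 7, 7, 2, 2, 4, 2, 2, 3, 3]
Step 2: Midrank |d_i| (ties get averaged ranks).
ranks: |7|->9, |7|->9, |7|->9, |2|->2.5, |2|->2.5, |4|->7, |2|->2.5, |2|->2.5, |3|->5.5, |3|->5.5
Step 3: Attach original signs; sum ranks with positive sign and with negative sign.
W+ = 9 + 9 + 7 + 2.5 + 5.5 = 33
W- = 9 + 2.5 + 2.5 + 2.5 + 5.5 = 22
(Check: W+ + W- = 55 should equal n(n+1)/2 = 55.)
Step 4: Test statistic W = min(W+, W-) = 22.
Step 5: Ties in |d|, so use the tie-corrected normal approximation.
        E[W] = n(n+1)/4 = 10*11/4 = 27.5.
        Tie groups: |d|=2 (t=4), |d|=3 (t=2), |d|=7 (t=3); sum(t^3 - t) = 90.
        Var[W] = n(n+1)(2n+1)/24 - sum(t^3-t)/48 = 2310/24 - 90/48 = 94.375.
        z = (W - E[W]) / sqrt(Var[W]) = (22 - 27.5) / 9.7147 = -0.5662.
        Two-sided p = 2*Phi(z) = 0.571289.
Step 6: alpha = 0.05. fail to reject H0.

W+ = 33, W- = 22, W = min = 22, p = 0.571289, fail to reject H0.


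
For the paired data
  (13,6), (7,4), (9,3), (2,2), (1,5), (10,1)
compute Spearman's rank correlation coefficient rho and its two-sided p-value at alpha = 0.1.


Step 1: Rank x and y separately (midranks; no ties here).
rank(x): 13->6, 7->3, 9->4, 2->2, 1->1, 10->5
rank(y): 6->6, 4->4, 3->3, 2->2, 5->5, 1->1
Step 2: d_i = R_x(i) - R_y(i); compute d_i^2.
  (6-6)^2=0, (3-4)^2=1, (4-3)^2=1, (2-2)^2=0, (1-5)^2=16, (5-1)^2=16
sum(d^2) = 34.
Step 3: rho = 1 - 6*34 / (6*(6^2 - 1)) = 1 - 204/210 = 0.028571.
Step 4: Under H0, t = rho * sqrt((n-2)/(1-rho^2)) = 0.0572 ~ t(4).
Step 5: Two-sided p-value from the t-distribution with 4 df = 0.957155.
Step 6: alpha = 0.1. fail to reject H0.

rho = 0.0286, p = 0.957155, fail to reject H0 at alpha = 0.1.


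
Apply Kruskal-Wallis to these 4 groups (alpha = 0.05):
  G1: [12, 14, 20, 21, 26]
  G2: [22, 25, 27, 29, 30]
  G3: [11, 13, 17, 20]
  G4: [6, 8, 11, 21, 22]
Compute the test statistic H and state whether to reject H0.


Step 1: Combine all N = 19 observations and assign midranks.
sorted (value, group, rank): (6,G4,1), (8,G4,2), (11,G3,3.5), (11,G4,3.5), (12,G1,5), (13,G3,6), (14,G1,7), (17,G3,8), (20,G1,9.5), (20,G3,9.5), (21,G1,11.5), (21,G4,11.5), (22,G2,13.5), (22,G4,13.5), (25,G2,15), (26,G1,16), (27,G2,17), (29,G2,18), (30,G2,19)
Step 2: Sum ranks within each group.
R_1 = 49 (n_1 = 5)
R_2 = 82.5 (n_2 = 5)
R_3 = 27 (n_3 = 4)
R_4 = 31.5 (n_4 = 5)
Step 3: H = 12/(N(N+1)) * sum(R_i^2/n_i) - 3(N+1)
     = 12/(19*20) * (49^2/5 + 82.5^2/5 + 27^2/4 + 31.5^2/5) - 3*20
     = 0.031579 * 2222.15 - 60
     = 10.173158.
Step 4: Ties present; correction factor C = 1 - 24/(19^3 - 19) = 0.996491. Corrected H = 10.173158 / 0.996491 = 10.208979.
Step 5: Under H0, H ~ chi^2(3); p-value = 0.016871.
Step 6: alpha = 0.05. reject H0.

H = 10.2090, df = 3, p = 0.016871, reject H0.


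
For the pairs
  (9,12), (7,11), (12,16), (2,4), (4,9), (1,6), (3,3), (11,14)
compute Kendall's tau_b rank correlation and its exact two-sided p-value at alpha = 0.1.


Step 1: Enumerate the 28 unordered pairs (i,j) with i<j and classify each by sign(x_j-x_i) * sign(y_j-y_i).
  (1,2):dx=-2,dy=-1->C; (1,3):dx=+3,dy=+4->C; (1,4):dx=-7,dy=-8->C; (1,5):dx=-5,dy=-3->C
  (1,6):dx=-8,dy=-6->C; (1,7):dx=-6,dy=-9->C; (1,8):dx=+2,dy=+2->C; (2,3):dx=+5,dy=+5->C
  (2,4):dx=-5,dy=-7->C; (2,5):dx=-3,dy=-2->C; (2,6):dx=-6,dy=-5->C; (2,7):dx=-4,dy=-8->C
  (2,8):dx=+4,dy=+3->C; (3,4):dx=-10,dy=-12->C; (3,5):dx=-8,dy=-7->C; (3,6):dx=-11,dy=-10->C
  (3,7):dx=-9,dy=-13->C; (3,8):dx=-1,dy=-2->C; (4,5):dx=+2,dy=+5->C; (4,6):dx=-1,dy=+2->D
  (4,7):dx=+1,dy=-1->D; (4,8):dx=+9,dy=+10->C; (5,6):dx=-3,dy=-3->C; (5,7):dx=-1,dy=-6->C
  (5,8):dx=+7,dy=+5->C; (6,7):dx=+2,dy=-3->D; (6,8):dx=+10,dy=+8->C; (7,8):dx=+8,dy=+11->C
Step 2: C = 25, D = 3, total pairs = 28.
Step 3: tau = (C - D)/(n(n-1)/2) = (25 - 3)/28 = 0.785714.
Step 4: Exact two-sided p-value (enumerate n! = 40320 permutations of y under H0): p = 0.005506.
Step 5: alpha = 0.1. reject H0.

tau_b = 0.7857 (C=25, D=3), p = 0.005506, reject H0.


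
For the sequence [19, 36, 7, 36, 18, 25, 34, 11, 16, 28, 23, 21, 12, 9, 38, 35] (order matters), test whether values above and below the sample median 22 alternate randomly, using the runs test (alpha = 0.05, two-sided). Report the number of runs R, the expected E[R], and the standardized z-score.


Step 1: Compute median = 22; label A = above, B = below.
Labels in order: BABABAABBAABBBAA  (n_A = 8, n_B = 8)
Step 2: Count runs R = 10.
Step 3: Under H0 (random ordering), E[R] = 2*n_A*n_B/(n_A+n_B) + 1 = 2*8*8/16 + 1 = 9.0000.
        Var[R] = 2*n_A*n_B*(2*n_A*n_B - n_A - n_B) / ((n_A+n_B)^2 * (n_A+n_B-1)) = 14336/3840 = 3.7333.
        SD[R] = 1.9322.
Step 4: Continuity-corrected z = (R - 0.5 - E[R]) / SD[R] = (10 - 0.5 - 9.0000) / 1.9322 = 0.2588.
Step 5: Two-sided p-value via normal approximation = 2*(1 - Phi(|z|)) = 0.795809.
Step 6: alpha = 0.05. fail to reject H0.

R = 10, z = 0.2588, p = 0.795809, fail to reject H0.


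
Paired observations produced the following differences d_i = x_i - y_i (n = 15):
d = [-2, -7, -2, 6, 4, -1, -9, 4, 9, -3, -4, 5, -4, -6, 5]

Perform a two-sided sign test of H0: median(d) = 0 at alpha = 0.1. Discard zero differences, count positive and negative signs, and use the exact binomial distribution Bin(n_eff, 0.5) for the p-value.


Step 1: Discard zero differences. Original n = 15; n_eff = number of nonzero differences = 15.
Nonzero differences (with sign): -2, -7, -2, +6, +4, -1, -9, +4, +9, -3, -4, +5, -4, -6, +5
Step 2: Count signs: positive = 6, negative = 9.
Step 3: Under H0: P(positive) = 0.5, so the number of positives S ~ Bin(15, 0.5).
Step 4: Two-sided exact p-value = sum of Bin(15,0.5) probabilities at or below the observed probability = 0.607239.
Step 5: alpha = 0.1. fail to reject H0.

n_eff = 15, pos = 6, neg = 9, p = 0.607239, fail to reject H0.


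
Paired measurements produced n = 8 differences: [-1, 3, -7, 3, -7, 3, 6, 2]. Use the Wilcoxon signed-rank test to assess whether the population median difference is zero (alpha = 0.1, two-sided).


Step 1: Drop any zero differences (none here) and take |d_i|.
|d| = [1, 3, 7, 3, 7, 3, 6, 2]
Step 2: Midrank |d_i| (ties get averaged ranks).
ranks: |1|->1, |3|->4, |7|->7.5, |3|->4, |7|->7.5, |3|->4, |6|->6, |2|->2
Step 3: Attach original signs; sum ranks with positive sign and with negative sign.
W+ = 4 + 4 + 4 + 6 + 2 = 20
W- = 1 + 7.5 + 7.5 = 16
(Check: W+ + W- = 36 should equal n(n+1)/2 = 36.)
Step 4: Test statistic W = min(W+, W-) = 16.
Step 5: Ties in |d|, so use the tie-corrected normal approximation.
        E[W] = n(n+1)/4 = 8*9/4 = 18.
        Tie groups: |d|=3 (t=3), |d|=7 (t=2); sum(t^3 - t) = 30.
        Var[W] = n(n+1)(2n+1)/24 - sum(t^3-t)/48 = 1224/24 - 30/48 = 50.375.
        z = (W - E[W]) / sqrt(Var[W]) = (16 - 18) / 7.0975 = -0.2818.
        Two-sided p = 2*Phi(z) = 0.778106.
Step 6: alpha = 0.1. fail to reject H0.

W+ = 20, W- = 16, W = min = 16, p = 0.778106, fail to reject H0.


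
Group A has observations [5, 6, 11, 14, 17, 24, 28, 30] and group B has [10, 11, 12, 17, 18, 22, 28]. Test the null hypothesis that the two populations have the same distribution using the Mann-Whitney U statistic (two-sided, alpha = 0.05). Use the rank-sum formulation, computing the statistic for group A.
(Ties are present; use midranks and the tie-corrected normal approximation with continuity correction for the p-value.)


Step 1: Combine and sort all 15 observations; assign midranks.
sorted (value, group): (5,X), (6,X), (10,Y), (11,X), (11,Y), (12,Y), (14,X), (17,X), (17,Y), (18,Y), (22,Y), (24,X), (28,X), (28,Y), (30,X)
ranks: 5->1, 6->2, 10->3, 11->4.5, 11->4.5, 12->6, 14->7, 17->8.5, 17->8.5, 18->10, 22->11, 24->12, 28->13.5, 28->13.5, 30->15
Step 2: Rank sum for X: R1 = 1 + 2 + 4.5 + 7 + 8.5 + 12 + 13.5 + 15 = 63.5.
Step 3: U_X = R1 - n1(n1+1)/2 = 63.5 - 8*9/2 = 63.5 - 36 = 27.5.
       U_Y = n1*n2 - U_X = 56 - 27.5 = 28.5.
Step 4: Ties are present, so use the tie-corrected normal approximation (with continuity correction) for the p-value.
Step 5: p-value = 1.000000; compare to alpha = 0.05. fail to reject H0.

U_X = 27.5, p = 1.000000, fail to reject H0 at alpha = 0.05.


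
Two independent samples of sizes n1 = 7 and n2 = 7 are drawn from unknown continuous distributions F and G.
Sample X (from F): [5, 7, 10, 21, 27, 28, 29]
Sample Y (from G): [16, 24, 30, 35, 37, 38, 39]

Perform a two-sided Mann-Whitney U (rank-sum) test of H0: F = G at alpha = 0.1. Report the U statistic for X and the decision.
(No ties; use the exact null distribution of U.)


Step 1: Combine and sort all 14 observations; assign midranks.
sorted (value, group): (5,X), (7,X), (10,X), (16,Y), (21,X), (24,Y), (27,X), (28,X), (29,X), (30,Y), (35,Y), (37,Y), (38,Y), (39,Y)
ranks: 5->1, 7->2, 10->3, 16->4, 21->5, 24->6, 27->7, 28->8, 29->9, 30->10, 35->11, 37->12, 38->13, 39->14
Step 2: Rank sum for X: R1 = 1 + 2 + 3 + 5 + 7 + 8 + 9 = 35.
Step 3: U_X = R1 - n1(n1+1)/2 = 35 - 7*8/2 = 35 - 28 = 7.
       U_Y = n1*n2 - U_X = 49 - 7 = 42.
Step 4: No ties, so the exact null distribution of U (based on enumerating the C(14,7) = 3432 equally likely rank assignments) gives the two-sided p-value.
Step 5: p-value = 0.026224; compare to alpha = 0.1. reject H0.

U_X = 7, p = 0.026224, reject H0 at alpha = 0.1.


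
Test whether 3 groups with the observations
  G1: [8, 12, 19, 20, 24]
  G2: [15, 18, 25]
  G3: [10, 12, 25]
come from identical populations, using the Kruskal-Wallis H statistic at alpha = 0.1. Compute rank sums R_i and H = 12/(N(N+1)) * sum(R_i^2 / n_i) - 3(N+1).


Step 1: Combine all N = 11 observations and assign midranks.
sorted (value, group, rank): (8,G1,1), (10,G3,2), (12,G1,3.5), (12,G3,3.5), (15,G2,5), (18,G2,6), (19,G1,7), (20,G1,8), (24,G1,9), (25,G2,10.5), (25,G3,10.5)
Step 2: Sum ranks within each group.
R_1 = 28.5 (n_1 = 5)
R_2 = 21.5 (n_2 = 3)
R_3 = 16 (n_3 = 3)
Step 3: H = 12/(N(N+1)) * sum(R_i^2/n_i) - 3(N+1)
     = 12/(11*12) * (28.5^2/5 + 21.5^2/3 + 16^2/3) - 3*12
     = 0.090909 * 401.867 - 36
     = 0.533333.
Step 4: Ties present; correction factor C = 1 - 12/(11^3 - 11) = 0.990909. Corrected H = 0.533333 / 0.990909 = 0.538226.
Step 5: Under H0, H ~ chi^2(2); p-value = 0.764057.
Step 6: alpha = 0.1. fail to reject H0.

H = 0.5382, df = 2, p = 0.764057, fail to reject H0.


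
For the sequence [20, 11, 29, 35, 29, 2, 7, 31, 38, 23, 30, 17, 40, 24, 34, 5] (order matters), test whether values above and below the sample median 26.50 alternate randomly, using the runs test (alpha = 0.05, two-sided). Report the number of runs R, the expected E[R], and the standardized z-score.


Step 1: Compute median = 26.50; label A = above, B = below.
Labels in order: BBAAABBAABABABAB  (n_A = 8, n_B = 8)
Step 2: Count runs R = 11.
Step 3: Under H0 (random ordering), E[R] = 2*n_A*n_B/(n_A+n_B) + 1 = 2*8*8/16 + 1 = 9.0000.
        Var[R] = 2*n_A*n_B*(2*n_A*n_B - n_A - n_B) / ((n_A+n_B)^2 * (n_A+n_B-1)) = 14336/3840 = 3.7333.
        SD[R] = 1.9322.
Step 4: Continuity-corrected z = (R - 0.5 - E[R]) / SD[R] = (11 - 0.5 - 9.0000) / 1.9322 = 0.7763.
Step 5: Two-sided p-value via normal approximation = 2*(1 - Phi(|z|)) = 0.437558.
Step 6: alpha = 0.05. fail to reject H0.

R = 11, z = 0.7763, p = 0.437558, fail to reject H0.


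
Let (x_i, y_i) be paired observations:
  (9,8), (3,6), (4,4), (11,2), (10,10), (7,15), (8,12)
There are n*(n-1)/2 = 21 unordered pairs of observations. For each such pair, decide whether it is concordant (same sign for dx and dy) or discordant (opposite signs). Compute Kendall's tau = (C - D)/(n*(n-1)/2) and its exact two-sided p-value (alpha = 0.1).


Step 1: Enumerate the 21 unordered pairs (i,j) with i<j and classify each by sign(x_j-x_i) * sign(y_j-y_i).
  (1,2):dx=-6,dy=-2->C; (1,3):dx=-5,dy=-4->C; (1,4):dx=+2,dy=-6->D; (1,5):dx=+1,dy=+2->C
  (1,6):dx=-2,dy=+7->D; (1,7):dx=-1,dy=+4->D; (2,3):dx=+1,dy=-2->D; (2,4):dx=+8,dy=-4->D
  (2,5):dx=+7,dy=+4->C; (2,6):dx=+4,dy=+9->C; (2,7):dx=+5,dy=+6->C; (3,4):dx=+7,dy=-2->D
  (3,5):dx=+6,dy=+6->C; (3,6):dx=+3,dy=+11->C; (3,7):dx=+4,dy=+8->C; (4,5):dx=-1,dy=+8->D
  (4,6):dx=-4,dy=+13->D; (4,7):dx=-3,dy=+10->D; (5,6):dx=-3,dy=+5->D; (5,7):dx=-2,dy=+2->D
  (6,7):dx=+1,dy=-3->D
Step 2: C = 9, D = 12, total pairs = 21.
Step 3: tau = (C - D)/(n(n-1)/2) = (9 - 12)/21 = -0.142857.
Step 4: Exact two-sided p-value (enumerate n! = 5040 permutations of y under H0): p = 0.772619.
Step 5: alpha = 0.1. fail to reject H0.

tau_b = -0.1429 (C=9, D=12), p = 0.772619, fail to reject H0.


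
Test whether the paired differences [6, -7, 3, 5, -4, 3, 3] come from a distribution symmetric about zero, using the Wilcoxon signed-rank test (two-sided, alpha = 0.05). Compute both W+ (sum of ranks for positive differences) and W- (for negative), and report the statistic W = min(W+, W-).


Step 1: Drop any zero differences (none here) and take |d_i|.
|d| = [6, 7, 3, 5, 4, 3, 3]
Step 2: Midrank |d_i| (ties get averaged ranks).
ranks: |6|->6, |7|->7, |3|->2, |5|->5, |4|->4, |3|->2, |3|->2
Step 3: Attach original signs; sum ranks with positive sign and with negative sign.
W+ = 6 + 2 + 5 + 2 + 2 = 17
W- = 7 + 4 = 11
(Check: W+ + W- = 28 should equal n(n+1)/2 = 28.)
Step 4: Test statistic W = min(W+, W-) = 11.
Step 5: Ties in |d|, so use the tie-corrected normal approximation.
        E[W] = n(n+1)/4 = 7*8/4 = 14.
        Tie groups: |d|=3 (t=3); sum(t^3 - t) = 24.
        Var[W] = n(n+1)(2n+1)/24 - sum(t^3-t)/48 = 840/24 - 24/48 = 34.5.
        z = (W - E[W]) / sqrt(Var[W]) = (11 - 14) / 5.8737 = -0.5108.
        Two-sided p = 2*Phi(z) = 0.609523.
Step 6: alpha = 0.05. fail to reject H0.

W+ = 17, W- = 11, W = min = 11, p = 0.609523, fail to reject H0.


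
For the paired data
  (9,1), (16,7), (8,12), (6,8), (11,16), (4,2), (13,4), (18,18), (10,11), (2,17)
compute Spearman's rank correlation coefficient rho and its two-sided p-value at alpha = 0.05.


Step 1: Rank x and y separately (midranks; no ties here).
rank(x): 9->5, 16->9, 8->4, 6->3, 11->7, 4->2, 13->8, 18->10, 10->6, 2->1
rank(y): 1->1, 7->4, 12->7, 8->5, 16->8, 2->2, 4->3, 18->10, 11->6, 17->9
Step 2: d_i = R_x(i) - R_y(i); compute d_i^2.
  (5-1)^2=16, (9-4)^2=25, (4-7)^2=9, (3-5)^2=4, (7-8)^2=1, (2-2)^2=0, (8-3)^2=25, (10-10)^2=0, (6-6)^2=0, (1-9)^2=64
sum(d^2) = 144.
Step 3: rho = 1 - 6*144 / (10*(10^2 - 1)) = 1 - 864/990 = 0.127273.
Step 4: Under H0, t = rho * sqrt((n-2)/(1-rho^2)) = 0.3629 ~ t(8).
Step 5: Two-sided p-value from the t-distribution with 8 df = 0.726057.
Step 6: alpha = 0.05. fail to reject H0.

rho = 0.1273, p = 0.726057, fail to reject H0 at alpha = 0.05.


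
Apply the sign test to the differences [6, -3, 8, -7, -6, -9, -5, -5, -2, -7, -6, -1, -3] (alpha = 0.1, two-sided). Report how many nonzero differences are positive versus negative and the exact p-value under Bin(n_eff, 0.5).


Step 1: Discard zero differences. Original n = 13; n_eff = number of nonzero differences = 13.
Nonzero differences (with sign): +6, -3, +8, -7, -6, -9, -5, -5, -2, -7, -6, -1, -3
Step 2: Count signs: positive = 2, negative = 11.
Step 3: Under H0: P(positive) = 0.5, so the number of positives S ~ Bin(13, 0.5).
Step 4: Two-sided exact p-value = sum of Bin(13,0.5) probabilities at or below the observed probability = 0.022461.
Step 5: alpha = 0.1. reject H0.

n_eff = 13, pos = 2, neg = 11, p = 0.022461, reject H0.


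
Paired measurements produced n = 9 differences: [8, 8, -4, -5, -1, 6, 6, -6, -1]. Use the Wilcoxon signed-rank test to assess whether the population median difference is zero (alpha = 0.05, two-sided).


Step 1: Drop any zero differences (none here) and take |d_i|.
|d| = [8, 8, 4, 5, 1, 6, 6, 6, 1]
Step 2: Midrank |d_i| (ties get averaged ranks).
ranks: |8|->8.5, |8|->8.5, |4|->3, |5|->4, |1|->1.5, |6|->6, |6|->6, |6|->6, |1|->1.5
Step 3: Attach original signs; sum ranks with positive sign and with negative sign.
W+ = 8.5 + 8.5 + 6 + 6 = 29
W- = 3 + 4 + 1.5 + 6 + 1.5 = 16
(Check: W+ + W- = 45 should equal n(n+1)/2 = 45.)
Step 4: Test statistic W = min(W+, W-) = 16.
Step 5: Ties in |d|, so use the tie-corrected normal approximation.
        E[W] = n(n+1)/4 = 9*10/4 = 22.5.
        Tie groups: |d|=1 (t=2), |d|=6 (t=3), |d|=8 (t=2); sum(t^3 - t) = 36.
        Var[W] = n(n+1)(2n+1)/24 - sum(t^3-t)/48 = 1710/24 - 36/48 = 70.5.
        z = (W - E[W]) / sqrt(Var[W]) = (16 - 22.5) / 8.3964 = -0.7741.
        Two-sided p = 2*Phi(z) = 0.438849.
Step 6: alpha = 0.05. fail to reject H0.

W+ = 29, W- = 16, W = min = 16, p = 0.438849, fail to reject H0.


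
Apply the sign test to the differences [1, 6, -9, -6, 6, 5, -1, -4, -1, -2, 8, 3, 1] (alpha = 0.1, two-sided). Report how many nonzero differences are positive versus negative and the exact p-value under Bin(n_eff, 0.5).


Step 1: Discard zero differences. Original n = 13; n_eff = number of nonzero differences = 13.
Nonzero differences (with sign): +1, +6, -9, -6, +6, +5, -1, -4, -1, -2, +8, +3, +1
Step 2: Count signs: positive = 7, negative = 6.
Step 3: Under H0: P(positive) = 0.5, so the number of positives S ~ Bin(13, 0.5).
Step 4: Two-sided exact p-value = sum of Bin(13,0.5) probabilities at or below the observed probability = 1.000000.
Step 5: alpha = 0.1. fail to reject H0.

n_eff = 13, pos = 7, neg = 6, p = 1.000000, fail to reject H0.


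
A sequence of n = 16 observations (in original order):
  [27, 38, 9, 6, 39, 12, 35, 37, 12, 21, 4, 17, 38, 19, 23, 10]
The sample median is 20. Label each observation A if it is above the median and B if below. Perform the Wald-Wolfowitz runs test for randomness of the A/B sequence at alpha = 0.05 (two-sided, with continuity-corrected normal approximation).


Step 1: Compute median = 20; label A = above, B = below.
Labels in order: AABBABAABABBABAB  (n_A = 8, n_B = 8)
Step 2: Count runs R = 12.
Step 3: Under H0 (random ordering), E[R] = 2*n_A*n_B/(n_A+n_B) + 1 = 2*8*8/16 + 1 = 9.0000.
        Var[R] = 2*n_A*n_B*(2*n_A*n_B - n_A - n_B) / ((n_A+n_B)^2 * (n_A+n_B-1)) = 14336/3840 = 3.7333.
        SD[R] = 1.9322.
Step 4: Continuity-corrected z = (R - 0.5 - E[R]) / SD[R] = (12 - 0.5 - 9.0000) / 1.9322 = 1.2939.
Step 5: Two-sided p-value via normal approximation = 2*(1 - Phi(|z|)) = 0.195709.
Step 6: alpha = 0.05. fail to reject H0.

R = 12, z = 1.2939, p = 0.195709, fail to reject H0.


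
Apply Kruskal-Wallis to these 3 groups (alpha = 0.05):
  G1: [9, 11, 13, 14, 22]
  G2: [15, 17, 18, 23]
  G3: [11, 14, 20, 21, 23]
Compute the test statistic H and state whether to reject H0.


Step 1: Combine all N = 14 observations and assign midranks.
sorted (value, group, rank): (9,G1,1), (11,G1,2.5), (11,G3,2.5), (13,G1,4), (14,G1,5.5), (14,G3,5.5), (15,G2,7), (17,G2,8), (18,G2,9), (20,G3,10), (21,G3,11), (22,G1,12), (23,G2,13.5), (23,G3,13.5)
Step 2: Sum ranks within each group.
R_1 = 25 (n_1 = 5)
R_2 = 37.5 (n_2 = 4)
R_3 = 42.5 (n_3 = 5)
Step 3: H = 12/(N(N+1)) * sum(R_i^2/n_i) - 3(N+1)
     = 12/(14*15) * (25^2/5 + 37.5^2/4 + 42.5^2/5) - 3*15
     = 0.057143 * 837.812 - 45
     = 2.875000.
Step 4: Ties present; correction factor C = 1 - 18/(14^3 - 14) = 0.993407. Corrected H = 2.875000 / 0.993407 = 2.894082.
Step 5: Under H0, H ~ chi^2(2); p-value = 0.235265.
Step 6: alpha = 0.05. fail to reject H0.

H = 2.8941, df = 2, p = 0.235265, fail to reject H0.


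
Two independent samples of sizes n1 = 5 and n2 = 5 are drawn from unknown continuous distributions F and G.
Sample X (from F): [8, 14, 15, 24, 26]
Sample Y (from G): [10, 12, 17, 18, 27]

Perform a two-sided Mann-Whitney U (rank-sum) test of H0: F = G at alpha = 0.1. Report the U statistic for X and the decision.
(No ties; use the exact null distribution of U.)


Step 1: Combine and sort all 10 observations; assign midranks.
sorted (value, group): (8,X), (10,Y), (12,Y), (14,X), (15,X), (17,Y), (18,Y), (24,X), (26,X), (27,Y)
ranks: 8->1, 10->2, 12->3, 14->4, 15->5, 17->6, 18->7, 24->8, 26->9, 27->10
Step 2: Rank sum for X: R1 = 1 + 4 + 5 + 8 + 9 = 27.
Step 3: U_X = R1 - n1(n1+1)/2 = 27 - 5*6/2 = 27 - 15 = 12.
       U_Y = n1*n2 - U_X = 25 - 12 = 13.
Step 4: No ties, so the exact null distribution of U (based on enumerating the C(10,5) = 252 equally likely rank assignments) gives the two-sided p-value.
Step 5: p-value = 1.000000; compare to alpha = 0.1. fail to reject H0.

U_X = 12, p = 1.000000, fail to reject H0 at alpha = 0.1.


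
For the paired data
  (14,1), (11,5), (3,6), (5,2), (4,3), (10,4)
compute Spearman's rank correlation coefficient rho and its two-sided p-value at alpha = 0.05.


Step 1: Rank x and y separately (midranks; no ties here).
rank(x): 14->6, 11->5, 3->1, 5->3, 4->2, 10->4
rank(y): 1->1, 5->5, 6->6, 2->2, 3->3, 4->4
Step 2: d_i = R_x(i) - R_y(i); compute d_i^2.
  (6-1)^2=25, (5-5)^2=0, (1-6)^2=25, (3-2)^2=1, (2-3)^2=1, (4-4)^2=0
sum(d^2) = 52.
Step 3: rho = 1 - 6*52 / (6*(6^2 - 1)) = 1 - 312/210 = -0.485714.
Step 4: Under H0, t = rho * sqrt((n-2)/(1-rho^2)) = -1.1113 ~ t(4).
Step 5: Two-sided p-value from the t-distribution with 4 df = 0.328723.
Step 6: alpha = 0.05. fail to reject H0.

rho = -0.4857, p = 0.328723, fail to reject H0 at alpha = 0.05.


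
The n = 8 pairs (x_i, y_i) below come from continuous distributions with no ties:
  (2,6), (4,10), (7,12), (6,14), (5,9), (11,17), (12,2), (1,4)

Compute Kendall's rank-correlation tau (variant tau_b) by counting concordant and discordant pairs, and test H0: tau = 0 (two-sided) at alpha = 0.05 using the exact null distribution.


Step 1: Enumerate the 28 unordered pairs (i,j) with i<j and classify each by sign(x_j-x_i) * sign(y_j-y_i).
  (1,2):dx=+2,dy=+4->C; (1,3):dx=+5,dy=+6->C; (1,4):dx=+4,dy=+8->C; (1,5):dx=+3,dy=+3->C
  (1,6):dx=+9,dy=+11->C; (1,7):dx=+10,dy=-4->D; (1,8):dx=-1,dy=-2->C; (2,3):dx=+3,dy=+2->C
  (2,4):dx=+2,dy=+4->C; (2,5):dx=+1,dy=-1->D; (2,6):dx=+7,dy=+7->C; (2,7):dx=+8,dy=-8->D
  (2,8):dx=-3,dy=-6->C; (3,4):dx=-1,dy=+2->D; (3,5):dx=-2,dy=-3->C; (3,6):dx=+4,dy=+5->C
  (3,7):dx=+5,dy=-10->D; (3,8):dx=-6,dy=-8->C; (4,5):dx=-1,dy=-5->C; (4,6):dx=+5,dy=+3->C
  (4,7):dx=+6,dy=-12->D; (4,8):dx=-5,dy=-10->C; (5,6):dx=+6,dy=+8->C; (5,7):dx=+7,dy=-7->D
  (5,8):dx=-4,dy=-5->C; (6,7):dx=+1,dy=-15->D; (6,8):dx=-10,dy=-13->C; (7,8):dx=-11,dy=+2->D
Step 2: C = 19, D = 9, total pairs = 28.
Step 3: tau = (C - D)/(n(n-1)/2) = (19 - 9)/28 = 0.357143.
Step 4: Exact two-sided p-value (enumerate n! = 40320 permutations of y under H0): p = 0.275099.
Step 5: alpha = 0.05. fail to reject H0.

tau_b = 0.3571 (C=19, D=9), p = 0.275099, fail to reject H0.


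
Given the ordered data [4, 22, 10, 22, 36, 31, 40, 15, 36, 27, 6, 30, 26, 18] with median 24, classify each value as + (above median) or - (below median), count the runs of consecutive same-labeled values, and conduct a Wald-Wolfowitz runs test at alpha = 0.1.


Step 1: Compute median = 24; label A = above, B = below.
Labels in order: BBBBAAABAABAAB  (n_A = 7, n_B = 7)
Step 2: Count runs R = 7.
Step 3: Under H0 (random ordering), E[R] = 2*n_A*n_B/(n_A+n_B) + 1 = 2*7*7/14 + 1 = 8.0000.
        Var[R] = 2*n_A*n_B*(2*n_A*n_B - n_A - n_B) / ((n_A+n_B)^2 * (n_A+n_B-1)) = 8232/2548 = 3.2308.
        SD[R] = 1.7974.
Step 4: Continuity-corrected z = (R + 0.5 - E[R]) / SD[R] = (7 + 0.5 - 8.0000) / 1.7974 = -0.2782.
Step 5: Two-sided p-value via normal approximation = 2*(1 - Phi(|z|)) = 0.780879.
Step 6: alpha = 0.1. fail to reject H0.

R = 7, z = -0.2782, p = 0.780879, fail to reject H0.


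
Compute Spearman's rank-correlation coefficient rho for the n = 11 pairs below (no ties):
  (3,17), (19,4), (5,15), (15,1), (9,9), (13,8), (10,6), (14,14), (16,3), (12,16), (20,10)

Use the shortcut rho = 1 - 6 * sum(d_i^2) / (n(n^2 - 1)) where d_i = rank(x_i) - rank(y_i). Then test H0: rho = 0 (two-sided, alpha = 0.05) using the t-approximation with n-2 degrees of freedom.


Step 1: Rank x and y separately (midranks; no ties here).
rank(x): 3->1, 19->10, 5->2, 15->8, 9->3, 13->6, 10->4, 14->7, 16->9, 12->5, 20->11
rank(y): 17->11, 4->3, 15->9, 1->1, 9->6, 8->5, 6->4, 14->8, 3->2, 16->10, 10->7
Step 2: d_i = R_x(i) - R_y(i); compute d_i^2.
  (1-11)^2=100, (10-3)^2=49, (2-9)^2=49, (8-1)^2=49, (3-6)^2=9, (6-5)^2=1, (4-4)^2=0, (7-8)^2=1, (9-2)^2=49, (5-10)^2=25, (11-7)^2=16
sum(d^2) = 348.
Step 3: rho = 1 - 6*348 / (11*(11^2 - 1)) = 1 - 2088/1320 = -0.581818.
Step 4: Under H0, t = rho * sqrt((n-2)/(1-rho^2)) = -2.1461 ~ t(9).
Step 5: Two-sided p-value from the t-distribution with 9 df = 0.060420.
Step 6: alpha = 0.05. fail to reject H0.

rho = -0.5818, p = 0.060420, fail to reject H0 at alpha = 0.05.


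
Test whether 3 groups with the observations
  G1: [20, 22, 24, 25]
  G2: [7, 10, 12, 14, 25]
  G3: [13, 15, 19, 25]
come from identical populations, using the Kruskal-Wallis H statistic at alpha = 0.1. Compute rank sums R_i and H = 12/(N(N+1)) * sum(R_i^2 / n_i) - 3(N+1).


Step 1: Combine all N = 13 observations and assign midranks.
sorted (value, group, rank): (7,G2,1), (10,G2,2), (12,G2,3), (13,G3,4), (14,G2,5), (15,G3,6), (19,G3,7), (20,G1,8), (22,G1,9), (24,G1,10), (25,G1,12), (25,G2,12), (25,G3,12)
Step 2: Sum ranks within each group.
R_1 = 39 (n_1 = 4)
R_2 = 23 (n_2 = 5)
R_3 = 29 (n_3 = 4)
Step 3: H = 12/(N(N+1)) * sum(R_i^2/n_i) - 3(N+1)
     = 12/(13*14) * (39^2/4 + 23^2/5 + 29^2/4) - 3*14
     = 0.065934 * 696.3 - 42
     = 3.909890.
Step 4: Ties present; correction factor C = 1 - 24/(13^3 - 13) = 0.989011. Corrected H = 3.909890 / 0.989011 = 3.953333.
Step 5: Under H0, H ~ chi^2(2); p-value = 0.138530.
Step 6: alpha = 0.1. fail to reject H0.

H = 3.9533, df = 2, p = 0.138530, fail to reject H0.


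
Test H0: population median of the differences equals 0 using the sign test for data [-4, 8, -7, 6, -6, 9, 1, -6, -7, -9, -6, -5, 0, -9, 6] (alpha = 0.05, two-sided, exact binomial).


Step 1: Discard zero differences. Original n = 15; n_eff = number of nonzero differences = 14.
Nonzero differences (with sign): -4, +8, -7, +6, -6, +9, +1, -6, -7, -9, -6, -5, -9, +6
Step 2: Count signs: positive = 5, negative = 9.
Step 3: Under H0: P(positive) = 0.5, so the number of positives S ~ Bin(14, 0.5).
Step 4: Two-sided exact p-value = sum of Bin(14,0.5) probabilities at or below the observed probability = 0.423950.
Step 5: alpha = 0.05. fail to reject H0.

n_eff = 14, pos = 5, neg = 9, p = 0.423950, fail to reject H0.


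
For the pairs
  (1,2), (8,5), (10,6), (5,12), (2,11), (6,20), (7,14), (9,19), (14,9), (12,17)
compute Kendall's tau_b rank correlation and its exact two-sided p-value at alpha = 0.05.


Step 1: Enumerate the 45 unordered pairs (i,j) with i<j and classify each by sign(x_j-x_i) * sign(y_j-y_i).
  (1,2):dx=+7,dy=+3->C; (1,3):dx=+9,dy=+4->C; (1,4):dx=+4,dy=+10->C; (1,5):dx=+1,dy=+9->C
  (1,6):dx=+5,dy=+18->C; (1,7):dx=+6,dy=+12->C; (1,8):dx=+8,dy=+17->C; (1,9):dx=+13,dy=+7->C
  (1,10):dx=+11,dy=+15->C; (2,3):dx=+2,dy=+1->C; (2,4):dx=-3,dy=+7->D; (2,5):dx=-6,dy=+6->D
  (2,6):dx=-2,dy=+15->D; (2,7):dx=-1,dy=+9->D; (2,8):dx=+1,dy=+14->C; (2,9):dx=+6,dy=+4->C
  (2,10):dx=+4,dy=+12->C; (3,4):dx=-5,dy=+6->D; (3,5):dx=-8,dy=+5->D; (3,6):dx=-4,dy=+14->D
  (3,7):dx=-3,dy=+8->D; (3,8):dx=-1,dy=+13->D; (3,9):dx=+4,dy=+3->C; (3,10):dx=+2,dy=+11->C
  (4,5):dx=-3,dy=-1->C; (4,6):dx=+1,dy=+8->C; (4,7):dx=+2,dy=+2->C; (4,8):dx=+4,dy=+7->C
  (4,9):dx=+9,dy=-3->D; (4,10):dx=+7,dy=+5->C; (5,6):dx=+4,dy=+9->C; (5,7):dx=+5,dy=+3->C
  (5,8):dx=+7,dy=+8->C; (5,9):dx=+12,dy=-2->D; (5,10):dx=+10,dy=+6->C; (6,7):dx=+1,dy=-6->D
  (6,8):dx=+3,dy=-1->D; (6,9):dx=+8,dy=-11->D; (6,10):dx=+6,dy=-3->D; (7,8):dx=+2,dy=+5->C
  (7,9):dx=+7,dy=-5->D; (7,10):dx=+5,dy=+3->C; (8,9):dx=+5,dy=-10->D; (8,10):dx=+3,dy=-2->D
  (9,10):dx=-2,dy=+8->D
Step 2: C = 26, D = 19, total pairs = 45.
Step 3: tau = (C - D)/(n(n-1)/2) = (26 - 19)/45 = 0.155556.
Step 4: Exact two-sided p-value (enumerate n! = 3628800 permutations of y under H0): p = 0.600654.
Step 5: alpha = 0.05. fail to reject H0.

tau_b = 0.1556 (C=26, D=19), p = 0.600654, fail to reject H0.


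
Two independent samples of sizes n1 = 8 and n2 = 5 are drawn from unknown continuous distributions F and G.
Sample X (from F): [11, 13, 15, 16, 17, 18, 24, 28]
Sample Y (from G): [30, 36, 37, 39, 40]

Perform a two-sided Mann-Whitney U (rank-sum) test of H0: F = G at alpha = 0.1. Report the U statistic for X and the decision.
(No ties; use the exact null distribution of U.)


Step 1: Combine and sort all 13 observations; assign midranks.
sorted (value, group): (11,X), (13,X), (15,X), (16,X), (17,X), (18,X), (24,X), (28,X), (30,Y), (36,Y), (37,Y), (39,Y), (40,Y)
ranks: 11->1, 13->2, 15->3, 16->4, 17->5, 18->6, 24->7, 28->8, 30->9, 36->10, 37->11, 39->12, 40->13
Step 2: Rank sum for X: R1 = 1 + 2 + 3 + 4 + 5 + 6 + 7 + 8 = 36.
Step 3: U_X = R1 - n1(n1+1)/2 = 36 - 8*9/2 = 36 - 36 = 0.
       U_Y = n1*n2 - U_X = 40 - 0 = 40.
Step 4: No ties, so the exact null distribution of U (based on enumerating the C(13,8) = 1287 equally likely rank assignments) gives the two-sided p-value.
Step 5: p-value = 0.001554; compare to alpha = 0.1. reject H0.

U_X = 0, p = 0.001554, reject H0 at alpha = 0.1.


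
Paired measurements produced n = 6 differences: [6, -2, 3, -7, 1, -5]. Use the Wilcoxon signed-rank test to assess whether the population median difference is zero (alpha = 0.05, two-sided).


Step 1: Drop any zero differences (none here) and take |d_i|.
|d| = [6, 2, 3, 7, 1, 5]
Step 2: Midrank |d_i| (ties get averaged ranks).
ranks: |6|->5, |2|->2, |3|->3, |7|->6, |1|->1, |5|->4
Step 3: Attach original signs; sum ranks with positive sign and with negative sign.
W+ = 5 + 3 + 1 = 9
W- = 2 + 6 + 4 = 12
(Check: W+ + W- = 21 should equal n(n+1)/2 = 21.)
Step 4: Test statistic W = min(W+, W-) = 9.
Step 5: No ties, so the exact null distribution over the 2^6 = 64 sign assignments gives the two-sided p-value = 0.843750.
Step 6: alpha = 0.05. fail to reject H0.

W+ = 9, W- = 12, W = min = 9, p = 0.843750, fail to reject H0.


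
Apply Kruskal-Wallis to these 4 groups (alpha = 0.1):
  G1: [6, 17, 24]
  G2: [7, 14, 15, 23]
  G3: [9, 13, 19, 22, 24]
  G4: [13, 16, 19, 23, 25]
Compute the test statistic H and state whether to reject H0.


Step 1: Combine all N = 17 observations and assign midranks.
sorted (value, group, rank): (6,G1,1), (7,G2,2), (9,G3,3), (13,G3,4.5), (13,G4,4.5), (14,G2,6), (15,G2,7), (16,G4,8), (17,G1,9), (19,G3,10.5), (19,G4,10.5), (22,G3,12), (23,G2,13.5), (23,G4,13.5), (24,G1,15.5), (24,G3,15.5), (25,G4,17)
Step 2: Sum ranks within each group.
R_1 = 25.5 (n_1 = 3)
R_2 = 28.5 (n_2 = 4)
R_3 = 45.5 (n_3 = 5)
R_4 = 53.5 (n_4 = 5)
Step 3: H = 12/(N(N+1)) * sum(R_i^2/n_i) - 3(N+1)
     = 12/(17*18) * (25.5^2/3 + 28.5^2/4 + 45.5^2/5 + 53.5^2/5) - 3*18
     = 0.039216 * 1406.31 - 54
     = 1.149510.
Step 4: Ties present; correction factor C = 1 - 24/(17^3 - 17) = 0.995098. Corrected H = 1.149510 / 0.995098 = 1.155172.
Step 5: Under H0, H ~ chi^2(3); p-value = 0.763775.
Step 6: alpha = 0.1. fail to reject H0.

H = 1.1552, df = 3, p = 0.763775, fail to reject H0.


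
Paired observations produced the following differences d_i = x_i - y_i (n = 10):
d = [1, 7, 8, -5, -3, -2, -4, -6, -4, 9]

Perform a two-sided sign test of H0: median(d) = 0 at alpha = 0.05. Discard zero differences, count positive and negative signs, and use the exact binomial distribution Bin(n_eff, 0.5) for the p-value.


Step 1: Discard zero differences. Original n = 10; n_eff = number of nonzero differences = 10.
Nonzero differences (with sign): +1, +7, +8, -5, -3, -2, -4, -6, -4, +9
Step 2: Count signs: positive = 4, negative = 6.
Step 3: Under H0: P(positive) = 0.5, so the number of positives S ~ Bin(10, 0.5).
Step 4: Two-sided exact p-value = sum of Bin(10,0.5) probabilities at or below the observed probability = 0.753906.
Step 5: alpha = 0.05. fail to reject H0.

n_eff = 10, pos = 4, neg = 6, p = 0.753906, fail to reject H0.


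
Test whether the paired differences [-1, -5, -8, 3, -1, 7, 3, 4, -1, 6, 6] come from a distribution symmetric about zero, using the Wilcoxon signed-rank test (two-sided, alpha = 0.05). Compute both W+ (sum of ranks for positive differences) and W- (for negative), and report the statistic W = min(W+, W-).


Step 1: Drop any zero differences (none here) and take |d_i|.
|d| = [1, 5, 8, 3, 1, 7, 3, 4, 1, 6, 6]
Step 2: Midrank |d_i| (ties get averaged ranks).
ranks: |1|->2, |5|->7, |8|->11, |3|->4.5, |1|->2, |7|->10, |3|->4.5, |4|->6, |1|->2, |6|->8.5, |6|->8.5
Step 3: Attach original signs; sum ranks with positive sign and with negative sign.
W+ = 4.5 + 10 + 4.5 + 6 + 8.5 + 8.5 = 42
W- = 2 + 7 + 11 + 2 + 2 = 24
(Check: W+ + W- = 66 should equal n(n+1)/2 = 66.)
Step 4: Test statistic W = min(W+, W-) = 24.
Step 5: Ties in |d|, so use the tie-corrected normal approximation.
        E[W] = n(n+1)/4 = 11*12/4 = 33.
        Tie groups: |d|=1 (t=3), |d|=3 (t=2), |d|=6 (t=2); sum(t^3 - t) = 36.
        Var[W] = n(n+1)(2n+1)/24 - sum(t^3-t)/48 = 3036/24 - 36/48 = 125.75.
        z = (W - E[W]) / sqrt(Var[W]) = (24 - 33) / 11.2138 = -0.8026.
        Two-sided p = 2*Phi(z) = 0.422217.
Step 6: alpha = 0.05. fail to reject H0.

W+ = 42, W- = 24, W = min = 24, p = 0.422217, fail to reject H0.


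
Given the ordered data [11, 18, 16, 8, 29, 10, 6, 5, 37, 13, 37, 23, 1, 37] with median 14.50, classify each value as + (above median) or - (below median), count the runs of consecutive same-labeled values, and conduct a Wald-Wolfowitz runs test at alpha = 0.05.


Step 1: Compute median = 14.50; label A = above, B = below.
Labels in order: BAABABBBABAABA  (n_A = 7, n_B = 7)
Step 2: Count runs R = 10.
Step 3: Under H0 (random ordering), E[R] = 2*n_A*n_B/(n_A+n_B) + 1 = 2*7*7/14 + 1 = 8.0000.
        Var[R] = 2*n_A*n_B*(2*n_A*n_B - n_A - n_B) / ((n_A+n_B)^2 * (n_A+n_B-1)) = 8232/2548 = 3.2308.
        SD[R] = 1.7974.
Step 4: Continuity-corrected z = (R - 0.5 - E[R]) / SD[R] = (10 - 0.5 - 8.0000) / 1.7974 = 0.8345.
Step 5: Two-sided p-value via normal approximation = 2*(1 - Phi(|z|)) = 0.403986.
Step 6: alpha = 0.05. fail to reject H0.

R = 10, z = 0.8345, p = 0.403986, fail to reject H0.


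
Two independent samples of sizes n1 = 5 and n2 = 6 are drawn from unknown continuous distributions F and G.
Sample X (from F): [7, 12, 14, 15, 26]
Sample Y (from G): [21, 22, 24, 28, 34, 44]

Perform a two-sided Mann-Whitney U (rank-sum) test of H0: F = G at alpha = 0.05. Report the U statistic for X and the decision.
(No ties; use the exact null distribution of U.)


Step 1: Combine and sort all 11 observations; assign midranks.
sorted (value, group): (7,X), (12,X), (14,X), (15,X), (21,Y), (22,Y), (24,Y), (26,X), (28,Y), (34,Y), (44,Y)
ranks: 7->1, 12->2, 14->3, 15->4, 21->5, 22->6, 24->7, 26->8, 28->9, 34->10, 44->11
Step 2: Rank sum for X: R1 = 1 + 2 + 3 + 4 + 8 = 18.
Step 3: U_X = R1 - n1(n1+1)/2 = 18 - 5*6/2 = 18 - 15 = 3.
       U_Y = n1*n2 - U_X = 30 - 3 = 27.
Step 4: No ties, so the exact null distribution of U (based on enumerating the C(11,5) = 462 equally likely rank assignments) gives the two-sided p-value.
Step 5: p-value = 0.030303; compare to alpha = 0.05. reject H0.

U_X = 3, p = 0.030303, reject H0 at alpha = 0.05.


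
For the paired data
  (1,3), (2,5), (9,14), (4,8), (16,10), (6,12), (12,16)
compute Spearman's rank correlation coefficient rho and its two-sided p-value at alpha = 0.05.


Step 1: Rank x and y separately (midranks; no ties here).
rank(x): 1->1, 2->2, 9->5, 4->3, 16->7, 6->4, 12->6
rank(y): 3->1, 5->2, 14->6, 8->3, 10->4, 12->5, 16->7
Step 2: d_i = R_x(i) - R_y(i); compute d_i^2.
  (1-1)^2=0, (2-2)^2=0, (5-6)^2=1, (3-3)^2=0, (7-4)^2=9, (4-5)^2=1, (6-7)^2=1
sum(d^2) = 12.
Step 3: rho = 1 - 6*12 / (7*(7^2 - 1)) = 1 - 72/336 = 0.785714.
Step 4: Under H0, t = rho * sqrt((n-2)/(1-rho^2)) = 2.8402 ~ t(5).
Step 5: Two-sided p-value from the t-distribution with 5 df = 0.036238.
Step 6: alpha = 0.05. reject H0.

rho = 0.7857, p = 0.036238, reject H0 at alpha = 0.05.


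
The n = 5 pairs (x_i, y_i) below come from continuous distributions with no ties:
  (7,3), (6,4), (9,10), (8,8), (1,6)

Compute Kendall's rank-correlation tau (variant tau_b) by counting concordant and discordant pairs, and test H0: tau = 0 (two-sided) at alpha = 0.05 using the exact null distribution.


Step 1: Enumerate the 10 unordered pairs (i,j) with i<j and classify each by sign(x_j-x_i) * sign(y_j-y_i).
  (1,2):dx=-1,dy=+1->D; (1,3):dx=+2,dy=+7->C; (1,4):dx=+1,dy=+5->C; (1,5):dx=-6,dy=+3->D
  (2,3):dx=+3,dy=+6->C; (2,4):dx=+2,dy=+4->C; (2,5):dx=-5,dy=+2->D; (3,4):dx=-1,dy=-2->C
  (3,5):dx=-8,dy=-4->C; (4,5):dx=-7,dy=-2->C
Step 2: C = 7, D = 3, total pairs = 10.
Step 3: tau = (C - D)/(n(n-1)/2) = (7 - 3)/10 = 0.400000.
Step 4: Exact two-sided p-value (enumerate n! = 120 permutations of y under H0): p = 0.483333.
Step 5: alpha = 0.05. fail to reject H0.

tau_b = 0.4000 (C=7, D=3), p = 0.483333, fail to reject H0.


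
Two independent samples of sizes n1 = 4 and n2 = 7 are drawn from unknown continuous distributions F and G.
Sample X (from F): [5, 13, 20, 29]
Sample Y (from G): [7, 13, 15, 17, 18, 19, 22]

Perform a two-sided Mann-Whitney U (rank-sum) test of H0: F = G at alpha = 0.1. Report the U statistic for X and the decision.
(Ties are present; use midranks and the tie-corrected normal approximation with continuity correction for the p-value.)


Step 1: Combine and sort all 11 observations; assign midranks.
sorted (value, group): (5,X), (7,Y), (13,X), (13,Y), (15,Y), (17,Y), (18,Y), (19,Y), (20,X), (22,Y), (29,X)
ranks: 5->1, 7->2, 13->3.5, 13->3.5, 15->5, 17->6, 18->7, 19->8, 20->9, 22->10, 29->11
Step 2: Rank sum for X: R1 = 1 + 3.5 + 9 + 11 = 24.5.
Step 3: U_X = R1 - n1(n1+1)/2 = 24.5 - 4*5/2 = 24.5 - 10 = 14.5.
       U_Y = n1*n2 - U_X = 28 - 14.5 = 13.5.
Step 4: Ties are present, so use the tie-corrected normal approximation (with continuity correction) for the p-value.
Step 5: p-value = 1.000000; compare to alpha = 0.1. fail to reject H0.

U_X = 14.5, p = 1.000000, fail to reject H0 at alpha = 0.1.


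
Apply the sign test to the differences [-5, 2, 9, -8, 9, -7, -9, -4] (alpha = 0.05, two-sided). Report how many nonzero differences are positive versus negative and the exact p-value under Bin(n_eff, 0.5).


Step 1: Discard zero differences. Original n = 8; n_eff = number of nonzero differences = 8.
Nonzero differences (with sign): -5, +2, +9, -8, +9, -7, -9, -4
Step 2: Count signs: positive = 3, negative = 5.
Step 3: Under H0: P(positive) = 0.5, so the number of positives S ~ Bin(8, 0.5).
Step 4: Two-sided exact p-value = sum of Bin(8,0.5) probabilities at or below the observed probability = 0.726562.
Step 5: alpha = 0.05. fail to reject H0.

n_eff = 8, pos = 3, neg = 5, p = 0.726562, fail to reject H0.
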